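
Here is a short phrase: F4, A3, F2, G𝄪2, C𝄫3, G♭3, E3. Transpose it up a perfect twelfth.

C6 E5 C4 D##4 Gbb4 Db5 B4

F4 to C6
A3 to E5
F2 to C4
G##2 to D##4
Cbb3 to Gbb4
Gb3 to Db5
E3 to B4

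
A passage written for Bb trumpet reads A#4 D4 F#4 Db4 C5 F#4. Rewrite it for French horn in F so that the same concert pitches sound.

First find concert pitch: the Bb trumpet sounds a major second below written, so A#4 D4 F#4 Db4 C5 F#4 sounds G#4 C4 E4 Cb4 Bb4 E4.
Then write for French horn in F: it sounds a perfect fifth below written, so the part must be a perfect fifth above concert.
G#4 → D#5
C4 → G4
E4 → B4
Cb4 → Gb4
Bb4 → F5
E4 → B4

D#5 G4 B4 Gb4 F5 B4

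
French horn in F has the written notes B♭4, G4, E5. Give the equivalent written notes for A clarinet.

Gb4 Eb4 C5

First find concert pitch: the French horn in F sounds a perfect fifth below written, so B♭4 G4 E5 sounds Eb4 C4 A4.
Then write for A clarinet: it sounds a minor third below written, so the part must be a minor third above concert.
Eb4 → Gb4
C4 → Eb4
A4 → C5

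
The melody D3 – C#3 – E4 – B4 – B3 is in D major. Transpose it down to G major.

G2 F#2 A3 E4 E3

D major to G major down is a perfect fifth, so every note moves down by that interval.
D3 to G2
C#3 to F#2
E4 to A3
B4 to E4
B3 to E3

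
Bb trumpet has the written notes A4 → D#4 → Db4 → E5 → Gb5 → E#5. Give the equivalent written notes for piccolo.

First find concert pitch: the Bb trumpet sounds a major second below written, so A4 D#4 Db4 E5 Gb5 E#5 sounds G4 C#4 Cb4 D5 Fb5 D#5.
Then write for piccolo: it sounds a perfect octave above written, so the part must be a perfect octave below concert.
G4 → G3
C#4 → C#3
Cb4 → Cb3
D5 → D4
Fb5 → Fb4
D#5 → D#4

G3 C#3 Cb3 D4 Fb4 D#4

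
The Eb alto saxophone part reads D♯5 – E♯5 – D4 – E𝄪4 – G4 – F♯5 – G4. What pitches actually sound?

F#4 G#4 F3 G##3 Bb3 A4 Bb3

Written C4 on the Eb alto saxophone sounds as Eb3, a major sixth lower; apply that shift to every note.
D#5 → F#4
E#5 → G#4
D4 → F3
E##4 → G##3
G4 → Bb3
F#5 → A4
G4 → Bb3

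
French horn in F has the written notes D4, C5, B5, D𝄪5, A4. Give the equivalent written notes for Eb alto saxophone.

E4 D5 C#6 E##5 B4

First find concert pitch: the French horn in F sounds a perfect fifth below written, so D4 C5 B5 D𝄪5 A4 sounds G3 F4 E5 G##4 D4.
Then write for Eb alto saxophone: it sounds a major sixth below written, so the part must be a major sixth above concert.
G3 → E4
F4 → D5
E5 → C#6
G##4 → E##5
D4 → B4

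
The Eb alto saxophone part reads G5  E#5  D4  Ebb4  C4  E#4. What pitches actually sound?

Written C4 on the Eb alto saxophone sounds as Eb3, a major sixth lower; apply that shift to every note.
G5 becomes Bb4
E#5 becomes G#4
D4 becomes F3
Ebb4 becomes Gbb3
C4 becomes Eb3
E#4 becomes G#3

Bb4 G#4 F3 Gbb3 Eb3 G#3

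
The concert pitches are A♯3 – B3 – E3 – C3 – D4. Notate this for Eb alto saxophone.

F##4 G#4 C#4 A3 B4

The Eb alto saxophone sounds a major sixth below written, so the written part must be a major sixth above concert — transpose each note up.
A#3 gives F##4
B3 gives G#4
E3 gives C#4
C3 gives A3
D4 gives B4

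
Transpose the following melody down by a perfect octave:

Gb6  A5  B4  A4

Gb6 → Gb5
A5 → A4
B4 → B3
A4 → A3

Gb5 A4 B3 A3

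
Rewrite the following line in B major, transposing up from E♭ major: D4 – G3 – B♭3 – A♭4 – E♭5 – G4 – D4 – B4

A#4 D#4 F#4 E5 B5 D#5 A#4 F##5

E♭ major to B major up is an augmented fifth, so every note moves up by that interval.
D4 -> A#4
G3 -> D#4
Bb3 -> F#4
Ab4 -> E5
Eb5 -> B5
G4 -> D#5
D4 -> A#4
B4 -> F##5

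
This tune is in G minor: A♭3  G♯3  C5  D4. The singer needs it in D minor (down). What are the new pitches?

Eb3 D#3 G4 A3

G minor to D minor down is a perfect fourth, so every note moves down by that interval.
Ab3 gives Eb3
G#3 gives D#3
C5 gives G4
D4 gives A3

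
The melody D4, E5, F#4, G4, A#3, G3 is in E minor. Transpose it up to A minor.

G4 A5 B4 C5 D#4 C4

E minor to A minor up is a perfect fourth, so every note moves up by that interval.
D4 -> G4
E5 -> A5
F#4 -> B4
G4 -> C5
A#3 -> D#4
G3 -> C4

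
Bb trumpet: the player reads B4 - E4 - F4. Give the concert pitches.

A4 D4 Eb4

Written C4 on the Bb trumpet sounds as Bb3, a major second lower; apply that shift to every note.
B4 to A4
E4 to D4
F4 to Eb4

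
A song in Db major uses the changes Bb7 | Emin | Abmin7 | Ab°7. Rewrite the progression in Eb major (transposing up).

Db major up to Eb major is a major second; each chord root moves by that interval while the quality stays the same.
Bb7: root Bb up a major second → C, giving C7.
Emin: root E up a major second → F#, giving F#min.
Abmin7: root Ab up a major second → Bb, giving Bbmin7.
Ab°7: root Ab up a major second → Bb, giving Bb°7.

C7 F#min Bbmin7 Bb°7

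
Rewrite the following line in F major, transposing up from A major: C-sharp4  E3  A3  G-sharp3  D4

From A up to F is a minor sixth; apply that to each pitch.
C#4 gives A4
E3 gives C4
A3 gives F4
G#3 gives E4
D4 gives Bb4

A4 C4 F4 E4 Bb4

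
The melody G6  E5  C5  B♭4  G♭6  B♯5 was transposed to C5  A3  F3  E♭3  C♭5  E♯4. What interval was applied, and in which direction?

From G6 to C5 is 12 letter names — a twelfth of some quality.
C5 to G6 is 19 semitones, which makes it a perfect twelfth; the second version is lower, so the direction is down.
Checking another pair — B#5 → E#4 — gives the same interval.

down a perfect twelfth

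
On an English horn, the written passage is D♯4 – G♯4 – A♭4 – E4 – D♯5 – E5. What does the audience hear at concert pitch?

G#3 C#4 Db4 A3 G#4 A4

Written C4 on the English horn sounds as F3, a perfect fifth lower; apply that shift to every note.
D#4 becomes G#3
G#4 becomes C#4
Ab4 becomes Db4
E4 becomes A3
D#5 becomes G#4
E5 becomes A4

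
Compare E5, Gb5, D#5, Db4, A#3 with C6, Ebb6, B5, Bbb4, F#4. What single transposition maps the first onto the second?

up a minor sixth

From E5 to C6 is 6 letter names — a sixth of some quality.
E5 to C6 is 8 semitones, which makes it a minor sixth; the second version is higher, so the direction is up.
Checking another pair — A#3 → F#4 — gives the same interval.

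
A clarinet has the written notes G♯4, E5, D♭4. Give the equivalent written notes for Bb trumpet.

First find concert pitch: the A clarinet sounds a minor third below written, so G♯4 E5 D♭4 sounds E#4 C#5 Bb3.
Then write for Bb trumpet: it sounds a major second below written, so the part must be a major second above concert.
E#4 → F##4
C#5 → D#5
Bb3 → C4

F##4 D#5 C4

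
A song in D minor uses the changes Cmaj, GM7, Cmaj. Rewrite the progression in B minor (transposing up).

D minor up to B minor is a major sixth; each chord root moves by that interval while the quality stays the same.
Cmaj: root C up a major sixth → A, giving Amaj.
GM7: root G up a major sixth → E, giving EM7.
Cmaj: root C up a major sixth → A, giving Amaj.

Amaj EM7 Amaj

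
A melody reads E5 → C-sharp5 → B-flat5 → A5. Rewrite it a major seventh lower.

F4 D4 Cb5 Bb4

E5 becomes F4
C#5 becomes D4
Bb5 becomes Cb5
A5 becomes Bb4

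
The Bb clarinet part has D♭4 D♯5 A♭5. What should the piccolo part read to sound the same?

First find concert pitch: the Bb clarinet sounds a major second below written, so D♭4 D♯5 A♭5 sounds Cb4 C#5 Gb5.
Then write for piccolo: it sounds a perfect octave above written, so the part must be a perfect octave below concert.
Cb4 → Cb3
C#5 → C#4
Gb5 → Gb4

Cb3 C#4 Gb4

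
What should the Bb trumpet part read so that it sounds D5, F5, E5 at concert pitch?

E5 G5 F#5

Written C4 sounds as Bb3 on the Bb trumpet, so concert pitches are written a major second up.
D5 to E5
F5 to G5
E5 to F#5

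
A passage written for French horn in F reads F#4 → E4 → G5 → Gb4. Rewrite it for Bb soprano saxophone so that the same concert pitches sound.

C#4 B3 D5 Db4

First find concert pitch: the French horn in F sounds a perfect fifth below written, so F#4 E4 G5 Gb4 sounds B3 A3 C5 Cb4.
Then write for Bb soprano saxophone: it sounds a major second below written, so the part must be a major second above concert.
B3 → C#4
A3 → B3
C5 → D5
Cb4 → Db4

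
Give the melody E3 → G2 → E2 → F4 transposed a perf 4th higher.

E3 to A3
G2 to C3
E2 to A2
F4 to Bb4

A3 C3 A2 Bb4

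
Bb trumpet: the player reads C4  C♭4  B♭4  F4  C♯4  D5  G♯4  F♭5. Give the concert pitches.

Bb3 Bbb3 Ab4 Eb4 B3 C5 F#4 Ebb5

The Bb trumpet sounds a major second below written, so transpose each written note down a major second.
C4 becomes Bb3
Cb4 becomes Bbb3
Bb4 becomes Ab4
F4 becomes Eb4
C#4 becomes B3
D5 becomes C5
G#4 becomes F#4
Fb5 becomes Ebb5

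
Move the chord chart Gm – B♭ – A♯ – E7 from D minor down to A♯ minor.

D minor down to A♯ minor is a diminished fourth; each chord root moves by that interval while the quality stays the same.
Gm: root G down a diminished fourth → D#, giving D#m.
B♭: root B♭ down a diminished fourth → F#, giving F#.
A♯: root A♯ down a diminished fourth → E##, giving E##.
E7: root E down a diminished fourth → B#, giving B#7.

D#m F# E## B#7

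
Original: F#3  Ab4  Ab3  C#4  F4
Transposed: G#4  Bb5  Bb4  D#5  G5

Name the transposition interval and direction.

Take the first pair: F#3 → G#4. F to G spans 9 letter names, so the interval is some kind of ninth.
F#3 to G#4 is 14 semitones, which makes it a major ninth; the second version is higher, so the direction is up.
Checking another pair — F4 → G5 — gives the same interval.

up a major ninth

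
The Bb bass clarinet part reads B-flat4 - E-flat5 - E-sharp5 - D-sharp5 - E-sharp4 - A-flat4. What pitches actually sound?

Ab3 Db4 D#4 C#4 D#3 Gb3

The Bb bass clarinet sounds a major ninth below written, so transpose each written note down a major ninth.
Bb4 -> Ab3
Eb5 -> Db4
E#5 -> D#4
D#5 -> C#4
E#4 -> D#3
Ab4 -> Gb3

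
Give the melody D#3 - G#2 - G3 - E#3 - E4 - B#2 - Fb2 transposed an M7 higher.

D#3 -> C##4
G#2 -> F##3
G3 -> F#4
E#3 -> D##4
E4 -> D#5
B#2 -> A##3
Fb2 -> Eb3

C##4 F##3 F#4 D##4 D#5 A##3 Eb3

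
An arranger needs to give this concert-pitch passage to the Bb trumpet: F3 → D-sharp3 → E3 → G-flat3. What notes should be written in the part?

G3 E#3 F#3 Ab3

The Bb trumpet sounds a major second below written, so the written part must be a major second above concert — transpose each note up.
F3 gives G3
D#3 gives E#3
E3 gives F#3
Gb3 gives Ab3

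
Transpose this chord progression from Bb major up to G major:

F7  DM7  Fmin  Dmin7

Bb major up to G major is a major sixth; each chord root moves by that interval while the quality stays the same.
F7: root F up a major sixth → D, giving D7.
DM7: root D up a major sixth → B, giving BM7.
Fmin: root F up a major sixth → D, giving Dmin.
Dmin7: root D up a major sixth → B, giving Bmin7.

D7 BM7 Dmin Bmin7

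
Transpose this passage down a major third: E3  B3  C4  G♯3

C3 G3 Ab3 E3

E3 → C3
B3 → G3
C4 → Ab3
G#3 → E3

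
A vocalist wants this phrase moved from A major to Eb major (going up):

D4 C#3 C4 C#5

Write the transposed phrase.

From A up to Eb is a diminished fifth; apply that to each pitch.
D4 → Ab4
C#3 → G3
C4 → Gb4
C#5 → G5

Ab4 G3 Gb4 G5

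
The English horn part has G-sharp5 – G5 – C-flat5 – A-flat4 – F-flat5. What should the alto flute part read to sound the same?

First find concert pitch: the English horn sounds a perfect fifth below written, so G-sharp5 G5 C-flat5 A-flat4 F-flat5 sounds C#5 C5 Fb4 Db4 Bbb4.
Then write for alto flute: it sounds a perfect fourth below written, so the part must be a perfect fourth above concert.
C#5 → F#5
C5 → F5
Fb4 → Bbb4
Db4 → Gb4
Bbb4 → Ebb5

F#5 F5 Bbb4 Gb4 Ebb5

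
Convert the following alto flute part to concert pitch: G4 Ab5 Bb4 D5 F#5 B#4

Written C4 on the alto flute sounds as G3, a perfect fourth lower; apply that shift to every note.
G4 to D4
Ab5 to Eb5
Bb4 to F4
D5 to A4
F#5 to C#5
B#4 to F##4

D4 Eb5 F4 A4 C#5 F##4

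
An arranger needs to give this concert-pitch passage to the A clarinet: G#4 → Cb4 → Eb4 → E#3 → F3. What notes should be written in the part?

The A clarinet sounds a minor third below written, so the written part must be a minor third above concert — transpose each note up.
G#4 -> B4
Cb4 -> Ebb4
Eb4 -> Gb4
E#3 -> G#3
F3 -> Ab3

B4 Ebb4 Gb4 G#3 Ab3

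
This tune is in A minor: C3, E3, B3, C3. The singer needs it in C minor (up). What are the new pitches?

Eb3 G3 D4 Eb3

From A up to C is a minor third; apply that to each pitch.
C3 to Eb3
E3 to G3
B3 to D4
C3 to Eb3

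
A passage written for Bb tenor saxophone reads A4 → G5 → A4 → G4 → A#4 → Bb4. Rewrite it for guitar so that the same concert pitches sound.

G4 F5 G4 F4 G#4 Ab4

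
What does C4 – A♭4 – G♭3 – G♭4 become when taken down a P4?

C4 gives G3
Ab4 gives Eb4
Gb3 gives Db3
Gb4 gives Db4

G3 Eb4 Db3 Db4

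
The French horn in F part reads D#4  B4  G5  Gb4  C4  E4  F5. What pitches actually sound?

Written C4 on the French horn in F sounds as F3, a perfect fifth lower; apply that shift to every note.
D#4 gives G#3
B4 gives E4
G5 gives C5
Gb4 gives Cb4
C4 gives F3
E4 gives A3
F5 gives Bb4

G#3 E4 C5 Cb4 F3 A3 Bb4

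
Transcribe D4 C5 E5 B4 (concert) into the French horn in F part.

A4 G5 B5 F#5

Written C4 sounds as F3 on the French horn in F, so concert pitches are written a perfect fifth up.
D4 → A4
C5 → G5
E5 → B5
B4 → F#5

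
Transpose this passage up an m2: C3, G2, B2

Db3 Ab2 C3

C3 -> Db3
G2 -> Ab2
B2 -> C3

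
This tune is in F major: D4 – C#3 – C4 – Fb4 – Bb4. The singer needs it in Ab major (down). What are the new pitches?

F major to Ab major down is a major sixth, so every note moves down by that interval.
D4 becomes F3
C#3 becomes E2
C4 becomes Eb3
Fb4 becomes Abb3
Bb4 becomes Db4

F3 E2 Eb3 Abb3 Db4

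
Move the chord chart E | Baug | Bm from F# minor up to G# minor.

F# minor up to G# minor is a major second; each chord root moves by that interval while the quality stays the same.
E: root E up a major second → F#, giving F#.
Baug: root B up a major second → C#, giving C#aug.
Bm: root B up a major second → C#, giving C#m.

F# C#aug C#m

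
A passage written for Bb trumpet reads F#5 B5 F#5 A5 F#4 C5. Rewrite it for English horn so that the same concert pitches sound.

First find concert pitch: the Bb trumpet sounds a major second below written, so F#5 B5 F#5 A5 F#4 C5 sounds E5 A5 E5 G5 E4 Bb4.
Then write for English horn: it sounds a perfect fifth below written, so the part must be a perfect fifth above concert.
E5 → B5
A5 → E6
E5 → B5
G5 → D6
E4 → B4
Bb4 → F5

B5 E6 B5 D6 B4 F5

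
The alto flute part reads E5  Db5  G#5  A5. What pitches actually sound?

Written C4 on the alto flute sounds as G3, a perfect fourth lower; apply that shift to every note.
E5 → B4
Db5 → Ab4
G#5 → D#5
A5 → E5

B4 Ab4 D#5 E5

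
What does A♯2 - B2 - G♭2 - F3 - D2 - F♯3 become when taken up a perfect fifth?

A#2 becomes E#3
B2 becomes F#3
Gb2 becomes Db3
F3 becomes C4
D2 becomes A2
F#3 becomes C#4

E#3 F#3 Db3 C4 A2 C#4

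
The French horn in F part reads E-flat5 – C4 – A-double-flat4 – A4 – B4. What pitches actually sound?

Ab4 F3 Dbb4 D4 E4

The French horn in F sounds a perfect fifth below written, so transpose each written note down a perfect fifth.
Eb5 → Ab4
C4 → F3
Abb4 → Dbb4
A4 → D4
B4 → E4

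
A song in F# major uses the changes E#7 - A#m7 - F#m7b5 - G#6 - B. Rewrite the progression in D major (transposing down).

C#7 F#m7 Dm7b5 E6 G

F# major down to D major is a major third; each chord root moves by that interval while the quality stays the same.
E#7: root E# down a major third → C#, giving C#7.
A#m7: root A# down a major third → F#, giving F#m7.
F#m7b5: root F# down a major third → D, giving Dm7b5.
G#6: root G# down a major third → E, giving E6.
B: root B down a major third → G, giving G.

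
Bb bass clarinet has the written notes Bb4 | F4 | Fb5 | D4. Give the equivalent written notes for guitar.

Ab4 Eb4 Ebb5 C4

First find concert pitch: the Bb bass clarinet sounds a major ninth below written, so Bb4 F4 Fb5 D4 sounds Ab3 Eb3 Ebb4 C3.
Then write for guitar: it sounds a perfect octave below written, so the part must be a perfect octave above concert.
Ab3 → Ab4
Eb3 → Eb4
Ebb4 → Ebb5
C3 → C4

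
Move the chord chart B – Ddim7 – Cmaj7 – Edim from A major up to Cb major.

Db Fbdim7 Ebbmaj7 Gbdim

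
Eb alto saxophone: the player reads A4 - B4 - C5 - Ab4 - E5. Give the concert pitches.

C4 D4 Eb4 Cb4 G4

The Eb alto saxophone sounds a major sixth below written, so transpose each written note down a major sixth.
A4 -> C4
B4 -> D4
C5 -> Eb4
Ab4 -> Cb4
E5 -> G4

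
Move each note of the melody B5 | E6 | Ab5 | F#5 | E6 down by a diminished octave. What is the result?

B#4 E#5 A4 F##4 E#5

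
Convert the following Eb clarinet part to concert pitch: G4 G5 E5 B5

Bb4 Bb5 G5 D6

The Eb clarinet sounds a minor third above written, so transpose each written note up a minor third.
G4 becomes Bb4
G5 becomes Bb5
E5 becomes G5
B5 becomes D6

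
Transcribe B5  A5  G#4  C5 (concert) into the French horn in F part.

F#6 E6 D#5 G5

The French horn in F sounds a perfect fifth below written, so the written part must be a perfect fifth above concert — transpose each note up.
B5 -> F#6
A5 -> E6
G#4 -> D#5
C5 -> G5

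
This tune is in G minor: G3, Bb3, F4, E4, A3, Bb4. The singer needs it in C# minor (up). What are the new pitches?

From G up to C# is an augmented fourth; apply that to each pitch.
G3 becomes C#4
Bb3 becomes E4
F4 becomes B4
E4 becomes A#4
A3 becomes D#4
Bb4 becomes E5

C#4 E4 B4 A#4 D#4 E5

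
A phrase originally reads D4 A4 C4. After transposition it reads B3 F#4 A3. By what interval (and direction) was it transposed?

down a minor third

Take the first pair: D4 → B3. D to B spans 3 letter names, so the interval is some kind of third.
B3 to D4 is 3 semitones, which makes it a minor third; the second version is lower, so the direction is down.
Checking another pair — C4 → A3 — gives the same interval.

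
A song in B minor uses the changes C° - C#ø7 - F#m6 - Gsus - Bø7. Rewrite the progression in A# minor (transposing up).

B° B#ø7 E#m6 F#sus A#ø7

B minor up to A# minor is a major seventh; each chord root moves by that interval while the quality stays the same.
C°: root C up a major seventh → B, giving B°.
C#ø7: root C# up a major seventh → B#, giving B#ø7.
F#m6: root F# up a major seventh → E#, giving E#m6.
Gsus: root G up a major seventh → F#, giving F#sus.
Bø7: root B up a major seventh → A#, giving A#ø7.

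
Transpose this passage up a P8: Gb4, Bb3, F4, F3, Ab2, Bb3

Gb5 Bb4 F5 F4 Ab3 Bb4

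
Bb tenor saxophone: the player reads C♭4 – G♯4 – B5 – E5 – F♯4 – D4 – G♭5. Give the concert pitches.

Bbb2 F#3 A4 D4 E3 C3 Fb4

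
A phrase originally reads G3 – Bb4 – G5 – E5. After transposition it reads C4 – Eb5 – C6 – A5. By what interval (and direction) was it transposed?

up a perfect fourth

Take the first pair: G3 → C4. G to C spans 4 letter names, so the interval is some kind of fourth.
G3 to C4 is 5 semitones, which makes it a perfect fourth; the second version is higher, so the direction is up.
Checking another pair — E5 → A5 — gives the same interval.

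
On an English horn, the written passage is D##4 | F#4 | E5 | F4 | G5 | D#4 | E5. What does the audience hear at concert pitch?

G##3 B3 A4 Bb3 C5 G#3 A4

Written C4 on the English horn sounds as F3, a perfect fifth lower; apply that shift to every note.
D##4 → G##3
F#4 → B3
E5 → A4
F4 → Bb3
G5 → C5
D#4 → G#3
E5 → A4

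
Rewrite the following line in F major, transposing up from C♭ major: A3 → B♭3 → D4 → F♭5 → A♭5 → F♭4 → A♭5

C♭ major to F major up is an augmented fourth, so every note moves up by that interval.
A3 gives D#4
Bb3 gives E4
D4 gives G#4
Fb5 gives Bb5
Ab5 gives D6
Fb4 gives Bb4
Ab5 gives D6

D#4 E4 G#4 Bb5 D6 Bb4 D6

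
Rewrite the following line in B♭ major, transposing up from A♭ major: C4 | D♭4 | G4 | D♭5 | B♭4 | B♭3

D4 Eb4 A4 Eb5 C5 C4

From A♭ up to B♭ is a major second; apply that to each pitch.
C4 to D4
Db4 to Eb4
G4 to A4
Db5 to Eb5
Bb4 to C5
Bb3 to C4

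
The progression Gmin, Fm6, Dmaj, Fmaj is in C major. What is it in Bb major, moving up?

Fmin Ebm6 Cmaj Ebmaj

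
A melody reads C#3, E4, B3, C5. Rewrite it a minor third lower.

A#2 C#4 G#3 A4

C#3 to A#2
E4 to C#4
B3 to G#3
C5 to A4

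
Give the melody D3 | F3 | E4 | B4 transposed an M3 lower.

Bb2 Db3 C4 G4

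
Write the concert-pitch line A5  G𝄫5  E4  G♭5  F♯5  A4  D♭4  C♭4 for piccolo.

A4 Gbb4 E3 Gb4 F#4 A3 Db3 Cb3

The piccolo sounds a perfect octave above written, so the written part must be a perfect octave below concert — transpose each note down.
A5 -> A4
Gbb5 -> Gbb4
E4 -> E3
Gb5 -> Gb4
F#5 -> F#4
A4 -> A3
Db4 -> Db3
Cb4 -> Cb3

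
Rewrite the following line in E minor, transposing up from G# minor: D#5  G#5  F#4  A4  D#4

G# minor to E minor up is a minor sixth, so every note moves up by that interval.
D#5 -> B5
G#5 -> E6
F#4 -> D5
A4 -> F5
D#4 -> B4

B5 E6 D5 F5 B4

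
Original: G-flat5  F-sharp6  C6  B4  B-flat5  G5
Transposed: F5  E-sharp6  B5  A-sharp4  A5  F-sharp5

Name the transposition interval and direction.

Take the first pair: Gb5 → F5. G to F spans 2 letter names, so the interval is some kind of second.
F5 to Gb5 is 1 semitone, which makes it a minor second; the second version is lower, so the direction is down.
Checking another pair — G5 → F#5 — gives the same interval.

down a minor second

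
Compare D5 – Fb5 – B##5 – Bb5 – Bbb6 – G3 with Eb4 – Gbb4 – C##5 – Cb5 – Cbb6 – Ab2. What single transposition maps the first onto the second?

down a major seventh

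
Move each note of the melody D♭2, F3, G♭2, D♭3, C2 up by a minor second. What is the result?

Ebb2 Gb3 Abb2 Ebb3 Db2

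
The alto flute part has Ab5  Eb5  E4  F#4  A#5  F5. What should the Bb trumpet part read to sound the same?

First find concert pitch: the alto flute sounds a perfect fourth below written, so Ab5 Eb5 E4 F#4 A#5 F5 sounds Eb5 Bb4 B3 C#4 E#5 C5.
Then write for Bb trumpet: it sounds a major second below written, so the part must be a major second above concert.
Eb5 → F5
Bb4 → C5
B3 → C#4
C#4 → D#4
E#5 → F##5
C5 → D5

F5 C5 C#4 D#4 F##5 D5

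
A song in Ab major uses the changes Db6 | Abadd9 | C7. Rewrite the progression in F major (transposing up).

Bb6 Fadd9 A7

Ab major up to F major is a major sixth; each chord root moves by that interval while the quality stays the same.
Db6: root Db up a major sixth → Bb, giving Bb6.
Abadd9: root Ab up a major sixth → F, giving Fadd9.
C7: root C up a major sixth → A, giving A7.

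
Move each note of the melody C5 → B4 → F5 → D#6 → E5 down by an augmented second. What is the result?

C5 gives Bbb4
B4 gives Ab4
F5 gives Ebb5
D#6 gives C6
E5 gives Db5

Bbb4 Ab4 Ebb5 C6 Db5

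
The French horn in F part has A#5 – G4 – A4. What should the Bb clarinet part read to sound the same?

E#5 D4 E4

First find concert pitch: the French horn in F sounds a perfect fifth below written, so A#5 G4 A4 sounds D#5 C4 D4.
Then write for Bb clarinet: it sounds a major second below written, so the part must be a major second above concert.
D#5 → E#5
C4 → D4
D4 → E4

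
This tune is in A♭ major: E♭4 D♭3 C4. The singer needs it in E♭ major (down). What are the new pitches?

Bb3 Ab2 G3

From A♭ down to E♭ is a perfect fourth; apply that to each pitch.
Eb4 -> Bb3
Db3 -> Ab2
C4 -> G3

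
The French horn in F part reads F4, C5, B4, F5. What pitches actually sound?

The French horn in F sounds a perfect fifth below written, so transpose each written note down a perfect fifth.
F4 gives Bb3
C5 gives F4
B4 gives E4
F5 gives Bb4

Bb3 F4 E4 Bb4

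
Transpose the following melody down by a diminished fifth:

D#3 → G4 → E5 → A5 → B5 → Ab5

D#3 down a diminished fifth is G##2.
G4: a fifth down reaches C, and 6 semitones makes it C#4.
E5 down a diminished fifth is A#4.
A diminished fifth down from A5 gives D#5.
B5 down a diminished fifth is E#5.
Ab5 down a diminished fifth is D5.

G##2 C#4 A#4 D#5 E#5 D5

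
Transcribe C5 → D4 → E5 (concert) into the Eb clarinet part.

Written C4 sounds as Eb4 on the Eb clarinet, so concert pitches are written a minor third down.
C5 to A4
D4 to B3
E5 to C#5

A4 B3 C#5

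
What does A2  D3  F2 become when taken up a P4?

D3 G3 Bb2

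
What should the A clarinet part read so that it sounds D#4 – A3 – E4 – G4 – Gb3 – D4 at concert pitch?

F#4 C4 G4 Bb4 Bbb3 F4

The A clarinet sounds a minor third below written, so the written part must be a minor third above concert — transpose each note up.
D#4 -> F#4
A3 -> C4
E4 -> G4
G4 -> Bb4
Gb3 -> Bbb3
D4 -> F4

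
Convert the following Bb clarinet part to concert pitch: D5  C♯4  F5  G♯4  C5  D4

C5 B3 Eb5 F#4 Bb4 C4

Written C4 on the Bb clarinet sounds as Bb3, a major second lower; apply that shift to every note.
D5 -> C5
C#4 -> B3
F5 -> Eb5
G#4 -> F#4
C5 -> Bb4
D4 -> C4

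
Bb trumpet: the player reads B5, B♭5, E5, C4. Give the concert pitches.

A5 Ab5 D5 Bb3

The Bb trumpet sounds a major second below written, so transpose each written note down a major second.
B5 to A5
Bb5 to Ab5
E5 to D5
C4 to Bb3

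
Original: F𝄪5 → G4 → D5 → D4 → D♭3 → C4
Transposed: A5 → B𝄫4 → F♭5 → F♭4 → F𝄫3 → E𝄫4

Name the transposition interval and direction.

From F##5 to A5 is 3 letter names — a third of some quality.
F##5 to A5 is 2 semitones, which makes it a diminished third; the second version is higher, so the direction is up.
Checking another pair — C4 → Ebb4 — gives the same interval.

up a diminished third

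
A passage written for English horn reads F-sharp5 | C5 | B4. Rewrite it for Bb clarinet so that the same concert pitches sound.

First find concert pitch: the English horn sounds a perfect fifth below written, so F-sharp5 C5 B4 sounds B4 F4 E4.
Then write for Bb clarinet: it sounds a major second below written, so the part must be a major second above concert.
B4 → C#5
F4 → G4
E4 → F#4

C#5 G4 F#4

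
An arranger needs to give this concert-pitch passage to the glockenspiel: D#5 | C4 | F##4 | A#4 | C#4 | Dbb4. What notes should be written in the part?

D#3 C2 F##2 A#2 C#2 Dbb2

The glockenspiel sounds a perfect fifteenth above written, so the written part must be a perfect fifteenth below concert — transpose each note down.
D#5 gives D#3
C4 gives C2
F##4 gives F##2
A#4 gives A#2
C#4 gives C#2
Dbb4 gives Dbb2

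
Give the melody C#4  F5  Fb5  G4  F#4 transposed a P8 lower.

C#3 F4 Fb4 G3 F#3

C#4 becomes C#3
F5 becomes F4
Fb5 becomes Fb4
G4 becomes G3
F#4 becomes F#3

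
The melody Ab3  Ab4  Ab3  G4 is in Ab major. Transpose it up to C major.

C4 C5 C4 B4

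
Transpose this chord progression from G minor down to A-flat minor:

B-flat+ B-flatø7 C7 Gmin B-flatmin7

Cb+ Cbø7 Db7 Abmin Cbmin7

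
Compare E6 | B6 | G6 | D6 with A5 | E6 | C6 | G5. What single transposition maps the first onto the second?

down a perfect fifth

From E6 to A5 is 5 letter names — a fifth of some quality.
A5 to E6 is 7 semitones, which makes it a perfect fifth; the second version is lower, so the direction is down.
Checking another pair — D6 → G5 — gives the same interval.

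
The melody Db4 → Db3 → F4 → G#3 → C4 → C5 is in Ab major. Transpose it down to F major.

From Ab down to F is a minor third; apply that to each pitch.
Db4 -> Bb3
Db3 -> Bb2
F4 -> D4
G#3 -> E#3
C4 -> A3
C5 -> A4

Bb3 Bb2 D4 E#3 A3 A4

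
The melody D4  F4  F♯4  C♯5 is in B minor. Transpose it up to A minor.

C5 Eb5 E5 B5

B minor to A minor up is a minor seventh, so every note moves up by that interval.
D4 to C5
F4 to Eb5
F#4 to E5
C#5 to B5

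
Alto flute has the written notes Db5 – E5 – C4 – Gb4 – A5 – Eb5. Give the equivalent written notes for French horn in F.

Eb5 F#5 D4 Ab4 B5 F5

First find concert pitch: the alto flute sounds a perfect fourth below written, so Db5 E5 C4 Gb4 A5 Eb5 sounds Ab4 B4 G3 Db4 E5 Bb4.
Then write for French horn in F: it sounds a perfect fifth below written, so the part must be a perfect fifth above concert.
Ab4 → Eb5
B4 → F#5
G3 → D4
Db4 → Ab4
E5 → B5
Bb4 → F5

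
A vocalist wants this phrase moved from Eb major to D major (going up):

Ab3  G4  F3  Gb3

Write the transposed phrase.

Eb major to D major up is a major seventh, so every note moves up by that interval.
Ab3 to G4
G4 to F#5
F3 to E4
Gb3 to F4

G4 F#5 E4 F4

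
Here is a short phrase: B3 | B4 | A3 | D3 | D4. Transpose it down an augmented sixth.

B3 becomes Db3
B4 becomes Db4
A3 becomes Cb3
D3 becomes Fb2
D4 becomes Fb3

Db3 Db4 Cb3 Fb2 Fb3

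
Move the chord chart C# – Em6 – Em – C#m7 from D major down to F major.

E Gm6 Gm Em7

D major down to F major is a major sixth; each chord root moves by that interval while the quality stays the same.
C#: root C# down a major sixth → E, giving E.
Em6: root E down a major sixth → G, giving Gm6.
Em: root E down a major sixth → G, giving Gm.
C#m7: root C# down a major sixth → E, giving Em7.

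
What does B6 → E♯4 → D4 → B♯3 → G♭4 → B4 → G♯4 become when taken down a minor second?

A#6 D##4 C#4 A##3 F4 A#4 F##4

B6 becomes A#6
E#4 becomes D##4
D4 becomes C#4
B#3 becomes A##3
Gb4 becomes F4
B4 becomes A#4
G#4 becomes F##4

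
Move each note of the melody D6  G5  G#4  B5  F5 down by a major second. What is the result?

D6: a second down reaches C, and 2 semitones makes it C6.
A major second down from G5 gives F5.
A major second down from G#4 gives F#4.
A major second down from B5 gives A5.
F5 down a major second is Eb5.

C6 F5 F#4 A5 Eb5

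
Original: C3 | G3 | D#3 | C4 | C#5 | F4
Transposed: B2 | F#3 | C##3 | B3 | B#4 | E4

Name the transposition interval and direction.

down a minor second

Take the first pair: C3 → B2. C to B spans 2 letter names, so the interval is some kind of second.
B2 to C3 is 1 semitone, which makes it a minor second; the second version is lower, so the direction is down.
Checking another pair — F4 → E4 — gives the same interval.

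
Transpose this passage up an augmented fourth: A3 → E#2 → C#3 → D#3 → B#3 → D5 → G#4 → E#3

D#4 A##2 F##3 G##3 E##4 G#5 C##5 A##3

A3 -> D#4
E#2 -> A##2
C#3 -> F##3
D#3 -> G##3
B#3 -> E##4
D5 -> G#5
G#4 -> C##5
E#3 -> A##3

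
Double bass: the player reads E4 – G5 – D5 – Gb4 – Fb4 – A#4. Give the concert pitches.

The double bass sounds a perfect octave below written, so transpose each written note down a perfect octave.
E4 becomes E3
G5 becomes G4
D5 becomes D4
Gb4 becomes Gb3
Fb4 becomes Fb3
A#4 becomes A#3

E3 G4 D4 Gb3 Fb3 A#3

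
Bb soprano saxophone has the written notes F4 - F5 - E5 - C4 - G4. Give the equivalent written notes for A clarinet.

First find concert pitch: the Bb soprano saxophone sounds a major second below written, so F4 F5 E5 C4 G4 sounds Eb4 Eb5 D5 Bb3 F4.
Then write for A clarinet: it sounds a minor third below written, so the part must be a minor third above concert.
Eb4 → Gb4
Eb5 → Gb5
D5 → F5
Bb3 → Db4
F4 → Ab4

Gb4 Gb5 F5 Db4 Ab4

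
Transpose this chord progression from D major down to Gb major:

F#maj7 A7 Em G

Bbmaj7 Db7 Abm Cb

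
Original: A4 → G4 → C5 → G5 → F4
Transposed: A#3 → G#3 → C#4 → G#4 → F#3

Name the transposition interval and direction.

From A4 to A#3 is 8 letter names — an octave of some quality.
A#3 to A4 is 11 semitones, which makes it a diminished octave; the second version is lower, so the direction is down.
Checking another pair — F4 → F#3 — gives the same interval.

down a diminished octave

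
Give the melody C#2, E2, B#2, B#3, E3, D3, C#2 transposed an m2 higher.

D2 F2 C#3 C#4 F3 Eb3 D2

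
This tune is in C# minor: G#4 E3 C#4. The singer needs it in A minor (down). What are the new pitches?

E4 C3 A3

From C# down to A is a major third; apply that to each pitch.
G#4 gives E4
E3 gives C3
C#4 gives A3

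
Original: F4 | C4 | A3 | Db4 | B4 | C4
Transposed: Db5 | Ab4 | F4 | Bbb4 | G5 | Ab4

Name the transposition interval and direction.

up a minor sixth

Take the first pair: F4 → Db5. F to D spans 6 letter names, so the interval is some kind of sixth.
F4 to Db5 is 8 semitones, which makes it a minor sixth; the second version is higher, so the direction is up.
Checking another pair — C4 → Ab4 — gives the same interval.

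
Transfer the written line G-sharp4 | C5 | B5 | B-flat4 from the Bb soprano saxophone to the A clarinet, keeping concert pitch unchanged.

First find concert pitch: the Bb soprano saxophone sounds a major second below written, so G-sharp4 C5 B5 B-flat4 sounds F#4 Bb4 A5 Ab4.
Then write for A clarinet: it sounds a minor third below written, so the part must be a minor third above concert.
F#4 → A4
Bb4 → Db5
A5 → C6
Ab4 → Cb5

A4 Db5 C6 Cb5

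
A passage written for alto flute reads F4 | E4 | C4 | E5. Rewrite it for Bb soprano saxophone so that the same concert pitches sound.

First find concert pitch: the alto flute sounds a perfect fourth below written, so F4 E4 C4 E5 sounds C4 B3 G3 B4.
Then write for Bb soprano saxophone: it sounds a major second below written, so the part must be a major second above concert.
C4 → D4
B3 → C#4
G3 → A3
B4 → C#5

D4 C#4 A3 C#5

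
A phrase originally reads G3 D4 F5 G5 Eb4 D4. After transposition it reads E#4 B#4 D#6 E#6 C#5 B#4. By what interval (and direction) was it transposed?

up an augmented sixth

From G3 to E#4 is 6 letter names — a sixth of some quality.
G3 to E#4 is 10 semitones, which makes it an augmented sixth; the second version is higher, so the direction is up.
Checking another pair — D4 → B#4 — gives the same interval.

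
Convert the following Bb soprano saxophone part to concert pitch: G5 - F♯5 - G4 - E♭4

Written C4 on the Bb soprano saxophone sounds as Bb3, a major second lower; apply that shift to every note.
G5 to F5
F#5 to E5
G4 to F4
Eb4 to Db4

F5 E5 F4 Db4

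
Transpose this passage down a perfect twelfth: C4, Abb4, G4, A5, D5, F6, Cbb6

F2 Dbb3 C3 D4 G3 Bb4 Fbb4

C4: a twelfth down reaches F, and 19 semitones makes it F2.
Abb4: a twelfth down reaches D, and 19 semitones makes it Dbb3.
G4 down a perfect twelfth is C3.
A perfect twelfth down from A5 gives D4.
A perfect twelfth down from D5 gives G3.
F6 down a perfect twelfth is Bb4.
Cbb6: a twelfth down reaches F, and 19 semitones makes it Fbb4.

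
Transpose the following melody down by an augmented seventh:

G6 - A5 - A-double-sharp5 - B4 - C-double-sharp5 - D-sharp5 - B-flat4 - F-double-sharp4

G6 to Abb5
A5 to Bbb4
A##5 to B4
B4 to Cb4
C##5 to D4
D#5 to Eb4
Bb4 to Cbb4
F##4 to G3

Abb5 Bbb4 B4 Cb4 D4 Eb4 Cbb4 G3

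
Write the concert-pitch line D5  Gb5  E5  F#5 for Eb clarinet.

B4 Eb5 C#5 D#5

Written C4 sounds as Eb4 on the Eb clarinet, so concert pitches are written a minor third down.
D5 -> B4
Gb5 -> Eb5
E5 -> C#5
F#5 -> D#5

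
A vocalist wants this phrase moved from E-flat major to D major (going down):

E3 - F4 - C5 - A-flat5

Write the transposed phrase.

D#3 E4 B4 G5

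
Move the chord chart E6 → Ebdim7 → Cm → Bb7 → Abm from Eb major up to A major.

Eb major up to A major is an augmented fourth; each chord root moves by that interval while the quality stays the same.
E6: root E up an augmented fourth → A#, giving A#6.
Ebdim7: root Eb up an augmented fourth → A, giving Adim7.
Cm: root C up an augmented fourth → F#, giving F#m.
Bb7: root Bb up an augmented fourth → E, giving E7.
Abm: root Ab up an augmented fourth → D, giving Dm.

A#6 Adim7 F#m E7 Dm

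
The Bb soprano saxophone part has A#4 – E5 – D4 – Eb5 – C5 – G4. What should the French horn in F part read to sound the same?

First find concert pitch: the Bb soprano saxophone sounds a major second below written, so A#4 E5 D4 Eb5 C5 G4 sounds G#4 D5 C4 Db5 Bb4 F4.
Then write for French horn in F: it sounds a perfect fifth below written, so the part must be a perfect fifth above concert.
G#4 → D#5
D5 → A5
C4 → G4
Db5 → Ab5
Bb4 → F5
F4 → C5

D#5 A5 G4 Ab5 F5 C5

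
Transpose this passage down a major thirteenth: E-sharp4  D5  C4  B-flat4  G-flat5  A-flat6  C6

E#4 -> G#2
D5 -> F3
C4 -> Eb2
Bb4 -> Db3
Gb5 -> Bbb3
Ab6 -> Cb5
C6 -> Eb4

G#2 F3 Eb2 Db3 Bbb3 Cb5 Eb4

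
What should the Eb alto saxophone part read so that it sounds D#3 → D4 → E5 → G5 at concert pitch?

Written C4 sounds as Eb3 on the Eb alto saxophone, so concert pitches are written a major sixth up.
D#3 to B#3
D4 to B4
E5 to C#6
G5 to E6

B#3 B4 C#6 E6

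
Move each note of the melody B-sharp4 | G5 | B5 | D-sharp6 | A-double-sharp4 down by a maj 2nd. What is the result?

B#4 down a major second is A#4.
G5 down a major second is F5.
A major second down from B5 gives A5.
A major second down from D#6 gives C#6.
A##4 down a major second is G##4.

A#4 F5 A5 C#6 G##4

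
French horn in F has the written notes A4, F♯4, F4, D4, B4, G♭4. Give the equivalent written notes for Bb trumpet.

E4 C#4 C4 A3 F#4 Db4

First find concert pitch: the French horn in F sounds a perfect fifth below written, so A4 F♯4 F4 D4 B4 G♭4 sounds D4 B3 Bb3 G3 E4 Cb4.
Then write for Bb trumpet: it sounds a major second below written, so the part must be a major second above concert.
D4 → E4
B3 → C#4
Bb3 → C4
G3 → A3
E4 → F#4
Cb4 → Db4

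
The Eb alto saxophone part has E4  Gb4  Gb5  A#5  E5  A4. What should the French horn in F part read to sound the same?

D4 Fb4 Fb5 G#5 D5 G4

First find concert pitch: the Eb alto saxophone sounds a major sixth below written, so E4 Gb4 Gb5 A#5 E5 A4 sounds G3 Bbb3 Bbb4 C#5 G4 C4.
Then write for French horn in F: it sounds a perfect fifth below written, so the part must be a perfect fifth above concert.
G3 → D4
Bbb3 → Fb4
Bbb4 → Fb5
C#5 → G#5
G4 → D5
C4 → G4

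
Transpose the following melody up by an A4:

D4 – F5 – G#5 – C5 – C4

G#4 B5 C##6 F#5 F#4

An augmented fourth up from D4 gives G#4.
F5: a fourth up reaches B, and 6 semitones makes it B5.
An augmented fourth up from G#5 gives C##6.
C5: a fourth up reaches F, and 6 semitones makes it F#5.
C4 up an augmented fourth is F#4.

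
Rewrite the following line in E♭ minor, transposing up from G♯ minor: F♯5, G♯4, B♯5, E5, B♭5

Db6 Eb5 G6 Cb6 Gbb6

From G♯ up to E♭ is a diminished sixth; apply that to each pitch.
F#5 to Db6
G#4 to Eb5
B#5 to G6
E5 to Cb6
Bb5 to Gbb6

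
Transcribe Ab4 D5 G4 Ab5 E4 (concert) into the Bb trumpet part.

Bb4 E5 A4 Bb5 F#4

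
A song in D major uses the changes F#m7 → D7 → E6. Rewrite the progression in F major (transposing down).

D major down to F major is a major sixth; each chord root moves by that interval while the quality stays the same.
F#m7: root F# down a major sixth → A, giving Am7.
D7: root D down a major sixth → F, giving F7.
E6: root E down a major sixth → G, giving G6.

Am7 F7 G6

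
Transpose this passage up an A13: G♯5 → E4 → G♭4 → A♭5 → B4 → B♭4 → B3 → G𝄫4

G#5 to E##7
E4 to C##6
Gb4 to E6
Ab5 to F#7
B4 to G##6
Bb4 to G#6
B3 to G##5
Gbb4 to Eb6

E##7 C##6 E6 F#7 G##6 G#6 G##5 Eb6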